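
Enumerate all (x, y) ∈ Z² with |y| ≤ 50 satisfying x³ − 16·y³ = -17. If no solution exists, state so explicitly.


The equation is x³ - 16y³ = -17. For fixed y, x³ = 16·y³ − 17, so a solution requires the RHS to be a perfect cube.
Strategy: iterate y from -50 to 50, compute RHS = 16·y³ − 17, and check whether it is a (positive or negative) perfect cube.
Check small values of y:
  y = 0: RHS = -17 is not a perfect cube.
  y = 1: RHS = -1 = (-1)³ ⇒ x = -1 works.
  y = -1: RHS = -33 is not a perfect cube.
  y = 2: RHS = 111 is not a perfect cube.
  y = -2: RHS = -145 is not a perfect cube.
  y = 3: RHS = 415 is not a perfect cube.
  y = -3: RHS = -449 is not a perfect cube.
Continuing the search up to |y| = 50 finds no further solutions beyond those listed.
Collected solutions: (-1, 1).

Solutions (with |y| ≤ 50): (-1, 1).


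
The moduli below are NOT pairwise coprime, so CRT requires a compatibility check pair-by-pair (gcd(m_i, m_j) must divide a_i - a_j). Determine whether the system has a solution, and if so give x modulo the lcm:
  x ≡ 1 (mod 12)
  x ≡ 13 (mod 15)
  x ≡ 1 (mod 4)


Moduli 12, 15, 4 are not pairwise coprime, so CRT works modulo lcm(m_i) when all pairwise compatibility conditions hold.
Pairwise compatibility: gcd(m_i, m_j) must divide a_i - a_j for every pair.
Merge one congruence at a time:
  Start: x ≡ 1 (mod 12).
  Combine with x ≡ 13 (mod 15): gcd(12, 15) = 3; 13 - 1 = 12, which IS divisible by 3, so compatible.
    Write x = 1 + 12·t and substitute into x ≡ 13 (mod 15): 12·t ≡ 13 − 1 = 12 (mod 15).
    Divide the congruence (and modulus) by g = 3: 4·t ≡ 4 (mod 5).
    The inverse of 4 mod 5 is 4 (since 4·4 = 16 = 3·5 + 1), so t ≡ 4·4 = 16 ≡ 1 (mod 5).
    Then x = 1 + 12·1 = 13, valid modulo lcm(12, 15) = 60: x ≡ 13 (mod 60).
  Combine with x ≡ 1 (mod 4): gcd(60, 4) = 4; 1 - 13 = -12, which IS divisible by 4, so compatible.
    Write x = 13 + 60·t and substitute into x ≡ 1 (mod 4): 60·t ≡ 1 − 13 = -12 (mod 4).
    Divide the congruence (and modulus) by g = 4: 15·t ≡ -3 (mod 1).
    Modulo 1 every t works; take t = 0.
    Then x = 13 + 60·0 = 13, valid modulo lcm(60, 4) = 60: x ≡ 13 (mod 60).
Verify: 13 mod 12 = 1, 13 mod 15 = 13, 13 mod 4 = 1.

x ≡ 13 (mod 60).


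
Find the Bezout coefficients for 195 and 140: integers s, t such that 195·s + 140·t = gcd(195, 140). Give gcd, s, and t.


Euclidean algorithm on (195, 140) — divide until remainder is 0:
  195 = 1 · 140 + 55
  140 = 2 · 55 + 30
  55 = 1 · 30 + 25
  30 = 1 · 25 + 5
  25 = 5 · 5 + 0
gcd(195, 140) = 5.
Track Bezout coefficients alongside the remainders: start with r₀ = 195 = a·1 + b·0 (s = 1, t = 0) and r₁ = 140 = a·0 + b·1 (s = 0, t = 1); each new remainder r_{k+1} = r_{k-1} − q_k·r_k inherits s_{k+1} = s_{k-1} − q_k·s_k, t_{k+1} = t_{k-1} − q_k·t_k, so r_k = a·s_k + b·t_k at every step:
  q = 1: r = 55, s = 1 − 1·0 = 1, t = 0 − 1·1 = -1  (check: 195·1 + 140·(-1) = 55)
  q = 2: r = 30, s = 0 − 2·1 = -2, t = 1 − 2·(-1) = 3  (check: 195·(-2) + 140·3 = 30)
  q = 1: r = 25, s = 1 − 1·(-2) = 3, t = -1 − 1·3 = -4  (check: 195·3 + 140·(-4) = 25)
  q = 1: r = 5, s = -2 − 1·3 = -5, t = 3 − 1·(-4) = 7  (check: 195·(-5) + 140·7 = 5)
The row with r = 5 (the gcd) gives the Bezout coefficients s = -5, t = 7.
Result: 195 · (-5) + 140 · (7) = 5.

gcd(195, 140) = 5; s = -5, t = 7 (check: 195·(-5) + 140·7 = 5).


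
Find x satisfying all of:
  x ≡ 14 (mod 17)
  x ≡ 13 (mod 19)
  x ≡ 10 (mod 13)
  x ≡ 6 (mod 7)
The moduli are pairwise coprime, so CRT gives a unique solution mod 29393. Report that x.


Product of moduli M = 17 · 19 · 13 · 7 = 29393.
Merge one congruence at a time:
  Start: x ≡ 14 (mod 17).
  Combine with x ≡ 13 (mod 19); new modulus lcm = 323.
    Write x = 14 + 17·t and substitute into x ≡ 13 (mod 19): 17·t ≡ 13 − 14 = -1 (mod 19).
    Reduce coefficients mod 19: 17·t ≡ 18 (mod 19).
    The inverse of 17 mod 19 is 9 (since 17·9 = 153 = 8·19 + 1), so t ≡ 9·18 = 162 ≡ 10 (mod 19).
    Then x = 14 + 17·10 = 184, valid modulo lcm(17, 19) = 323: x ≡ 184 (mod 323).
  Combine with x ≡ 10 (mod 13); new modulus lcm = 4199.
    Write x = 184 + 323·t and substitute into x ≡ 10 (mod 13): 323·t ≡ 10 − 184 = -174 (mod 13).
    Reduce coefficients mod 13: 11·t ≡ 8 (mod 13).
    The inverse of 11 mod 13 is 6 (since 11·6 = 66 = 5·13 + 1), so t ≡ 6·8 = 48 ≡ 9 (mod 13).
    Then x = 184 + 323·9 = 3091, valid modulo lcm(323, 13) = 4199: x ≡ 3091 (mod 4199).
  Combine with x ≡ 6 (mod 7); new modulus lcm = 29393.
    Write x = 3091 + 4199·t and substitute into x ≡ 6 (mod 7): 4199·t ≡ 6 − 3091 = -3085 (mod 7).
    Reduce coefficients mod 7: 6·t ≡ 2 (mod 7).
    The inverse of 6 mod 7 is 6 (since 6·6 = 36 = 5·7 + 1), so t ≡ 6·2 = 12 ≡ 5 (mod 7).
    Then x = 3091 + 4199·5 = 24086, valid modulo lcm(4199, 7) = 29393: x ≡ 24086 (mod 29393).
Verify against each original: 24086 mod 17 = 14, 24086 mod 19 = 13, 24086 mod 13 = 10, 24086 mod 7 = 6.

x ≡ 24086 (mod 29393).


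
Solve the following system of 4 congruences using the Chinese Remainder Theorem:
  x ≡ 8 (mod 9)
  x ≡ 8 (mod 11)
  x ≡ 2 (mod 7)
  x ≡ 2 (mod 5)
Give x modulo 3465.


Product of moduli M = 9 · 11 · 7 · 5 = 3465.
Merge one congruence at a time:
  Start: x ≡ 8 (mod 9).
  Combine with x ≡ 8 (mod 11); new modulus lcm = 99.
    Write x = 8 + 9·t and substitute into x ≡ 8 (mod 11): 9·t ≡ 8 − 8 = 0 (mod 11).
    The inverse of 9 mod 11 is 5 (since 9·5 = 45 = 4·11 + 1), so t ≡ 5·0 = 0 ≡ 0 (mod 11).
    Then x = 8 + 9·0 = 8, valid modulo lcm(9, 11) = 99: x ≡ 8 (mod 99).
  Combine with x ≡ 2 (mod 7); new modulus lcm = 693.
    Write x = 8 + 99·t and substitute into x ≡ 2 (mod 7): 99·t ≡ 2 − 8 = -6 (mod 7).
    Reduce coefficients mod 7: 1·t ≡ 1 (mod 7).
    So t ≡ 1 (mod 7).
    Then x = 8 + 99·1 = 107, valid modulo lcm(99, 7) = 693: x ≡ 107 (mod 693).
  Combine with x ≡ 2 (mod 5); new modulus lcm = 3465.
    Write x = 107 + 693·t and substitute into x ≡ 2 (mod 5): 693·t ≡ 2 − 107 = -105 (mod 5).
    Reduce coefficients mod 5: 3·t ≡ 0 (mod 5).
    The inverse of 3 mod 5 is 2 (since 3·2 = 6 = 1·5 + 1), so t ≡ 2·0 = 0 ≡ 0 (mod 5).
    Then x = 107 + 693·0 = 107, valid modulo lcm(693, 5) = 3465: x ≡ 107 (mod 3465).
Verify against each original: 107 mod 9 = 8, 107 mod 11 = 8, 107 mod 7 = 2, 107 mod 5 = 2.

x ≡ 107 (mod 3465).


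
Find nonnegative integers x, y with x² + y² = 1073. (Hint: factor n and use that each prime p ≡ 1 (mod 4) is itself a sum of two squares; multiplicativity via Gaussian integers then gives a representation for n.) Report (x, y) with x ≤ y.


Step 1: Factor n = 1073 = 29 · 37.
Step 2: Check the mod-4 condition on each prime factor: 29 ≡ 1 (mod 4), exponent 1; 37 ≡ 1 (mod 4), exponent 1.
All primes ≡ 3 (mod 4) appear to even exponent (or don't appear), so by the two-squares theorem n IS expressible as a sum of two squares.
Step 3: Build a representation. Here n = 29 · 37 is a product of primes ≡ 1 (mod 4). Each prime p ≡ 1 (mod 4) is itself a sum of two squares; find a² by testing p − a² for a perfect square:
  29: 29 − 1² = 28, 29 − 2² = 25 = 5² ⇒ 29 = 2² + 5².
  37: 37 − 1² = 36 = 6² ⇒ 37 = 1² + 6².
  Combine using the Brahmagupta–Fibonacci identity (a² + b²)(c² + d²) = (ac − bd)² + (ad + bc)² = (ac + bd)² + (ad − bc)²:
  29 · 37 = 1073: from (2² + 5²)(1² + 6²), take (2·1 − 5·6, 2·6 + 5·1) = (2 − 30, 12 + 5) = (-28, 17); dropping signs (only squares matter) gives (28, 17); check 28² + 17² = 784 + 289 = 1073 ✓.
Step 4: Order so x ≤ y and verify: 17² + 28² = 289 + 784 = 1073 = n. ✓

n = 1073 = 17² + 28² (one valid representation with x ≤ y).


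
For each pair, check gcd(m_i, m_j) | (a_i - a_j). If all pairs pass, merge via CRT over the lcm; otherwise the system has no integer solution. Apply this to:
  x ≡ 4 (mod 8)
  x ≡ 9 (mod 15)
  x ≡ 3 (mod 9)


Moduli 8, 15, 9 are not pairwise coprime, so CRT works modulo lcm(m_i) when all pairwise compatibility conditions hold.
Pairwise compatibility: gcd(m_i, m_j) must divide a_i - a_j for every pair.
Merge one congruence at a time:
  Start: x ≡ 4 (mod 8).
  Combine with x ≡ 9 (mod 15): gcd(8, 15) = 1; 9 - 4 = 5, which IS divisible by 1, so compatible.
    Write x = 4 + 8·t and substitute into x ≡ 9 (mod 15): 8·t ≡ 9 − 4 = 5 (mod 15).
    The inverse of 8 mod 15 is 2 (since 8·2 = 16 = 1·15 + 1), so t ≡ 2·5 = 10 ≡ 10 (mod 15).
    Then x = 4 + 8·10 = 84, valid modulo lcm(8, 15) = 120: x ≡ 84 (mod 120).
  Combine with x ≡ 3 (mod 9): gcd(120, 9) = 3; 3 - 84 = -81, which IS divisible by 3, so compatible.
    Write x = 84 + 120·t and substitute into x ≡ 3 (mod 9): 120·t ≡ 3 − 84 = -81 (mod 9).
    Divide the congruence (and modulus) by g = 3: 40·t ≡ -27 (mod 3).
    Reduce coefficients mod 3: 1·t ≡ 0 (mod 3).
    So t ≡ 0 (mod 3).
    Then x = 84 + 120·0 = 84, valid modulo lcm(120, 9) = 360: x ≡ 84 (mod 360).
Verify: 84 mod 8 = 4, 84 mod 15 = 9, 84 mod 9 = 3.

x ≡ 84 (mod 360).


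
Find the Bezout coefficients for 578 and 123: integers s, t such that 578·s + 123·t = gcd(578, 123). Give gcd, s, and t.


Euclidean algorithm on (578, 123) — divide until remainder is 0:
  578 = 4 · 123 + 86
  123 = 1 · 86 + 37
  86 = 2 · 37 + 12
  37 = 3 · 12 + 1
  12 = 12 · 1 + 0
gcd(578, 123) = 1.
Track Bezout coefficients alongside the remainders: start with r₀ = 578 = a·1 + b·0 (s = 1, t = 0) and r₁ = 123 = a·0 + b·1 (s = 0, t = 1); each new remainder r_{k+1} = r_{k-1} − q_k·r_k inherits s_{k+1} = s_{k-1} − q_k·s_k, t_{k+1} = t_{k-1} − q_k·t_k, so r_k = a·s_k + b·t_k at every step:
  q = 4: r = 86, s = 1 − 4·0 = 1, t = 0 − 4·1 = -4  (check: 578·1 + 123·(-4) = 86)
  q = 1: r = 37, s = 0 − 1·1 = -1, t = 1 − 1·(-4) = 5  (check: 578·(-1) + 123·5 = 37)
  q = 2: r = 12, s = 1 − 2·(-1) = 3, t = -4 − 2·5 = -14  (check: 578·3 + 123·(-14) = 12)
  q = 3: r = 1, s = -1 − 3·3 = -10, t = 5 − 3·(-14) = 47  (check: 578·(-10) + 123·47 = 1)
The row with r = 1 (the gcd) gives the Bezout coefficients s = -10, t = 47.
Result: 578 · (-10) + 123 · (47) = 1.

gcd(578, 123) = 1; s = -10, t = 47 (check: 578·(-10) + 123·47 = 1).


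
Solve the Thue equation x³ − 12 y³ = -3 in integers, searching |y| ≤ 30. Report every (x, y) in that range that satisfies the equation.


The equation is x³ - 12y³ = -3. For fixed y, x³ = 12·y³ − 3, so a solution requires the RHS to be a perfect cube.
Strategy: iterate y from -30 to 30, compute RHS = 12·y³ − 3, and check whether it is a (positive or negative) perfect cube.
Check small values of y:
  y = 0: RHS = -3 is not a perfect cube.
  y = 1: RHS = 9 is not a perfect cube.
  y = -1: RHS = -15 is not a perfect cube.
  y = 2: RHS = 93 is not a perfect cube.
  y = -2: RHS = -99 is not a perfect cube.
  y = 3: RHS = 321 is not a perfect cube.
  y = -3: RHS = -327 is not a perfect cube.
Continuing the search up to |y| = 30 finds no solutions either.
No (x, y) in the scanned range satisfies the equation.

No integer solutions with |y| ≤ 30.


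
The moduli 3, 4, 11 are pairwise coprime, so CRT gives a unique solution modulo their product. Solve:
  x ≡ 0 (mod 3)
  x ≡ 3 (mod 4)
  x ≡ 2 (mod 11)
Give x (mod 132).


Moduli 3, 4, 11 are pairwise coprime; by CRT there is a unique solution modulo M = 3 · 4 · 11 = 132.
Solve pairwise, accumulating the modulus:
  Start with x ≡ 0 (mod 3).
  Combine with x ≡ 3 (mod 4): since gcd(3, 4) = 1, we get a unique residue mod 12.
    Write x = 0 + 3·t and substitute into x ≡ 3 (mod 4): 3·t ≡ 3 − 0 = 3 (mod 4).
    The inverse of 3 mod 4 is 3 (since 3·3 = 9 = 2·4 + 1), so t ≡ 3·3 = 9 ≡ 1 (mod 4).
    Then x = 0 + 3·1 = 3, valid modulo lcm(3, 4) = 12: x ≡ 3 (mod 12).
  Combine with x ≡ 2 (mod 11): since gcd(12, 11) = 1, we get a unique residue mod 132.
    Write x = 3 + 12·t and substitute into x ≡ 2 (mod 11): 12·t ≡ 2 − 3 = -1 (mod 11).
    Reduce coefficients mod 11: 1·t ≡ 10 (mod 11).
    So t ≡ 10 (mod 11).
    Then x = 3 + 12·10 = 123, valid modulo lcm(12, 11) = 132: x ≡ 123 (mod 132).
Verify: 123 mod 3 = 0 ✓, 123 mod 4 = 3 ✓, 123 mod 11 = 2 ✓.

x ≡ 123 (mod 132).


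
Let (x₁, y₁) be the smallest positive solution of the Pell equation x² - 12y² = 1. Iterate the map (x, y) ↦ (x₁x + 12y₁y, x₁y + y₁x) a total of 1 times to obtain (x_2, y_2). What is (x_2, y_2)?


Step 1: Find the fundamental solution (x₁, y₁) of x² - 12y² = 1.
  Expand √12 as a continued fraction. a₀ = ⌊√12⌋ = 3; iterate m_{k+1} = d_k·a_k − m_k, d_{k+1} = (12 − m_{k+1}²)/d_k, a_{k+1} = ⌊(a₀ + m_{k+1})/d_{k+1}⌋ (starting m₀ = 0, d₀ = 1), with convergents p_k = a_k·p_{k-1} + p_{k-2}, q_k = a_k·q_{k-1} + q_{k-2} (p₋₁ = 1, q₋₁ = 0):
  k = 0: a₀ = 3; p₀/q₀ = 3/1; p₀² − 12·q₀² = 9 − 12 = -3.
  k = 1: m = 3, d = 3, a = ⌊(3 + 3)/3⌋ = 2; p/q = (2·3 + 1)/(2·1 + 0) = 7/2; p² − 12·q² = 49 − 48 = 1.
  The first convergent with p² − 12·q² = 1 gives the fundamental solution (x₁, y₁) = (7, 2).
Step 2: Apply the recurrence (x_{n+1}, y_{n+1}) = (x₁x_n + 12y₁y_n, x₁y_n + y₁x_n) repeatedly.
  From (x_1, y_1) = (7, 2): x_2 = 7·7 + 12·2·2 = 97; y_2 = 7·2 + 2·7 = 28.
Step 3: Verify x_2² - 12·y_2² = 9409 - 9408 = 1 (should be 1). ✓

(x_1, y_1) = (7, 2); (x_2, y_2) = (97, 28).


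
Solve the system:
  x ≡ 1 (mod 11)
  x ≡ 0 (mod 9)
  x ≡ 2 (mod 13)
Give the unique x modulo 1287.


Moduli 11, 9, 13 are pairwise coprime; by CRT there is a unique solution modulo M = 11 · 9 · 13 = 1287.
Solve pairwise, accumulating the modulus:
  Start with x ≡ 1 (mod 11).
  Combine with x ≡ 0 (mod 9): since gcd(11, 9) = 1, we get a unique residue mod 99.
    Write x = 1 + 11·t and substitute into x ≡ 0 (mod 9): 11·t ≡ 0 − 1 = -1 (mod 9).
    Reduce coefficients mod 9: 2·t ≡ 8 (mod 9).
    The inverse of 2 mod 9 is 5 (since 2·5 = 10 = 1·9 + 1), so t ≡ 5·8 = 40 ≡ 4 (mod 9).
    Then x = 1 + 11·4 = 45, valid modulo lcm(11, 9) = 99: x ≡ 45 (mod 99).
  Combine with x ≡ 2 (mod 13): since gcd(99, 13) = 1, we get a unique residue mod 1287.
    Write x = 45 + 99·t and substitute into x ≡ 2 (mod 13): 99·t ≡ 2 − 45 = -43 (mod 13).
    Reduce coefficients mod 13: 8·t ≡ 9 (mod 13).
    The inverse of 8 mod 13 is 5 (since 8·5 = 40 = 3·13 + 1), so t ≡ 5·9 = 45 ≡ 6 (mod 13).
    Then x = 45 + 99·6 = 639, valid modulo lcm(99, 13) = 1287: x ≡ 639 (mod 1287).
Verify: 639 mod 11 = 1 ✓, 639 mod 9 = 0 ✓, 639 mod 13 = 2 ✓.

x ≡ 639 (mod 1287).


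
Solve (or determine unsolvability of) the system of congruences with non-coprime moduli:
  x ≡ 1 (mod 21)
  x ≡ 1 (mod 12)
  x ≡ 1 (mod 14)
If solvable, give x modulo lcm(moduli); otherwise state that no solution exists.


Moduli 21, 12, 14 are not pairwise coprime, so CRT works modulo lcm(m_i) when all pairwise compatibility conditions hold.
Pairwise compatibility: gcd(m_i, m_j) must divide a_i - a_j for every pair.
Merge one congruence at a time:
  Start: x ≡ 1 (mod 21).
  Combine with x ≡ 1 (mod 12): gcd(21, 12) = 3; 1 - 1 = 0, which IS divisible by 3, so compatible.
    Write x = 1 + 21·t and substitute into x ≡ 1 (mod 12): 21·t ≡ 1 − 1 = 0 (mod 12).
    Divide the congruence (and modulus) by g = 3: 7·t ≡ 0 (mod 4).
    Reduce coefficients mod 4: 3·t ≡ 0 (mod 4).
    The inverse of 3 mod 4 is 3 (since 3·3 = 9 = 2·4 + 1), so t ≡ 3·0 = 0 ≡ 0 (mod 4).
    Then x = 1 + 21·0 = 1, valid modulo lcm(21, 12) = 84: x ≡ 1 (mod 84).
  Combine with x ≡ 1 (mod 14): gcd(84, 14) = 14; 1 - 1 = 0, which IS divisible by 14, so compatible.
    Write x = 1 + 84·t and substitute into x ≡ 1 (mod 14): 84·t ≡ 1 − 1 = 0 (mod 14).
    Divide the congruence (and modulus) by g = 14: 6·t ≡ 0 (mod 1).
    Modulo 1 every t works; take t = 0.
    Then x = 1 + 84·0 = 1, valid modulo lcm(84, 14) = 84: x ≡ 1 (mod 84).
Verify: 1 mod 21 = 1, 1 mod 12 = 1, 1 mod 14 = 1.

x ≡ 1 (mod 84).


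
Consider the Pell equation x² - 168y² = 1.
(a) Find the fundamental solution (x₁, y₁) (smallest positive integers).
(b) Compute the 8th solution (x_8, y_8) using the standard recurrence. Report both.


Step 1: Find the fundamental solution (x₁, y₁) of x² - 168y² = 1.
  Expand √168 as a continued fraction. a₀ = ⌊√168⌋ = 12; iterate m_{k+1} = d_k·a_k − m_k, d_{k+1} = (168 − m_{k+1}²)/d_k, a_{k+1} = ⌊(a₀ + m_{k+1})/d_{k+1}⌋ (starting m₀ = 0, d₀ = 1), with convergents p_k = a_k·p_{k-1} + p_{k-2}, q_k = a_k·q_{k-1} + q_{k-2} (p₋₁ = 1, q₋₁ = 0):
  k = 0: a₀ = 12; p₀/q₀ = 12/1; p₀² − 168·q₀² = 144 − 168 = -24.
  k = 1: m = 12, d = 24, a = ⌊(12 + 12)/24⌋ = 1; p/q = (1·12 + 1)/(1·1 + 0) = 13/1; p² − 168·q² = 169 − 168 = 1.
  The first convergent with p² − 168·q² = 1 gives the fundamental solution (x₁, y₁) = (13, 1).
Step 2: Apply the recurrence (x_{n+1}, y_{n+1}) = (x₁x_n + 168y₁y_n, x₁y_n + y₁x_n) repeatedly.
  From (x_1, y_1) = (13, 1): x_2 = 13·13 + 168·1·1 = 337; y_2 = 13·1 + 1·13 = 26.
  From (x_2, y_2) = (337, 26): x_3 = 13·337 + 168·1·26 = 8749; y_3 = 13·26 + 1·337 = 675.
  From (x_3, y_3) = (8749, 675): x_4 = 13·8749 + 168·1·675 = 227137; y_4 = 13·675 + 1·8749 = 17524.
  From (x_4, y_4) = (227137, 17524): x_5 = 13·227137 + 168·1·17524 = 5896813; y_5 = 13·17524 + 1·227137 = 454949.
  From (x_5, y_5) = (5896813, 454949): x_6 = 13·5896813 + 168·1·454949 = 153090001; y_6 = 13·454949 + 1·5896813 = 11811150.
  From (x_6, y_6) = (153090001, 11811150): x_7 = 13·153090001 + 168·1·11811150 = 3974443213; y_7 = 13·11811150 + 1·153090001 = 306634951.
  From (x_7, y_7) = (3974443213, 306634951): x_8 = 13·3974443213 + 168·1·306634951 = 103182433537; y_8 = 13·306634951 + 1·3974443213 = 7960697576.
Step 3: Verify x_8² - 168·y_8² = 10646614590617422330369 - 10646614590617422330368 = 1 (should be 1). ✓

(x_1, y_1) = (13, 1); (x_8, y_8) = (103182433537, 7960697576).


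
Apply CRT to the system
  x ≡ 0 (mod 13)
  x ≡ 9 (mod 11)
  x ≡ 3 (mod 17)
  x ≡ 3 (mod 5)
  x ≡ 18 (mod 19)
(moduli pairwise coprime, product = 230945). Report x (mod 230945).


Product of moduli M = 13 · 11 · 17 · 5 · 19 = 230945.
Merge one congruence at a time:
  Start: x ≡ 0 (mod 13).
  Combine with x ≡ 9 (mod 11); new modulus lcm = 143.
    Write x = 0 + 13·t and substitute into x ≡ 9 (mod 11): 13·t ≡ 9 − 0 = 9 (mod 11).
    Reduce coefficients mod 11: 2·t ≡ 9 (mod 11).
    The inverse of 2 mod 11 is 6 (since 2·6 = 12 = 1·11 + 1), so t ≡ 6·9 = 54 ≡ 10 (mod 11).
    Then x = 0 + 13·10 = 130, valid modulo lcm(13, 11) = 143: x ≡ 130 (mod 143).
  Combine with x ≡ 3 (mod 17); new modulus lcm = 2431.
    Write x = 130 + 143·t and substitute into x ≡ 3 (mod 17): 143·t ≡ 3 − 130 = -127 (mod 17).
    Reduce coefficients mod 17: 7·t ≡ 9 (mod 17).
    The inverse of 7 mod 17 is 5 (since 7·5 = 35 = 2·17 + 1), so t ≡ 5·9 = 45 ≡ 11 (mod 17).
    Then x = 130 + 143·11 = 1703, valid modulo lcm(143, 17) = 2431: x ≡ 1703 (mod 2431).
  Combine with x ≡ 3 (mod 5); new modulus lcm = 12155.
    Write x = 1703 + 2431·t and substitute into x ≡ 3 (mod 5): 2431·t ≡ 3 − 1703 = -1700 (mod 5).
    Reduce coefficients mod 5: 1·t ≡ 0 (mod 5).
    So t ≡ 0 (mod 5).
    Then x = 1703 + 2431·0 = 1703, valid modulo lcm(2431, 5) = 12155: x ≡ 1703 (mod 12155).
  Combine with x ≡ 18 (mod 19); new modulus lcm = 230945.
    Write x = 1703 + 12155·t and substitute into x ≡ 18 (mod 19): 12155·t ≡ 18 − 1703 = -1685 (mod 19).
    Reduce coefficients mod 19: 14·t ≡ 6 (mod 19).
    The inverse of 14 mod 19 is 15 (since 14·15 = 210 = 11·19 + 1), so t ≡ 15·6 = 90 ≡ 14 (mod 19).
    Then x = 1703 + 12155·14 = 171873, valid modulo lcm(12155, 19) = 230945: x ≡ 171873 (mod 230945).
Verify against each original: 171873 mod 13 = 0, 171873 mod 11 = 9, 171873 mod 17 = 3, 171873 mod 5 = 3, 171873 mod 19 = 18.

x ≡ 171873 (mod 230945).


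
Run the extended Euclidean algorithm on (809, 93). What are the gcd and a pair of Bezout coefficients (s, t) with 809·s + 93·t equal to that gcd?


Euclidean algorithm on (809, 93) — divide until remainder is 0:
  809 = 8 · 93 + 65
  93 = 1 · 65 + 28
  65 = 2 · 28 + 9
  28 = 3 · 9 + 1
  9 = 9 · 1 + 0
gcd(809, 93) = 1.
Track Bezout coefficients alongside the remainders: start with r₀ = 809 = a·1 + b·0 (s = 1, t = 0) and r₁ = 93 = a·0 + b·1 (s = 0, t = 1); each new remainder r_{k+1} = r_{k-1} − q_k·r_k inherits s_{k+1} = s_{k-1} − q_k·s_k, t_{k+1} = t_{k-1} − q_k·t_k, so r_k = a·s_k + b·t_k at every step:
  q = 8: r = 65, s = 1 − 8·0 = 1, t = 0 − 8·1 = -8  (check: 809·1 + 93·(-8) = 65)
  q = 1: r = 28, s = 0 − 1·1 = -1, t = 1 − 1·(-8) = 9  (check: 809·(-1) + 93·9 = 28)
  q = 2: r = 9, s = 1 − 2·(-1) = 3, t = -8 − 2·9 = -26  (check: 809·3 + 93·(-26) = 9)
  q = 3: r = 1, s = -1 − 3·3 = -10, t = 9 − 3·(-26) = 87  (check: 809·(-10) + 93·87 = 1)
The row with r = 1 (the gcd) gives the Bezout coefficients s = -10, t = 87.
Result: 809 · (-10) + 93 · (87) = 1.

gcd(809, 93) = 1; s = -10, t = 87 (check: 809·(-10) + 93·87 = 1).


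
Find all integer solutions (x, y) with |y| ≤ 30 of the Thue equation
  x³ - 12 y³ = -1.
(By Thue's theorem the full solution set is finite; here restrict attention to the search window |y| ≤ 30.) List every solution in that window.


The equation is x³ - 12y³ = -1. For fixed y, x³ = 12·y³ − 1, so a solution requires the RHS to be a perfect cube.
Strategy: iterate y from -30 to 30, compute RHS = 12·y³ − 1, and check whether it is a (positive or negative) perfect cube.
Check small values of y:
  y = 0: RHS = -1 = (-1)³ ⇒ x = -1 works.
  y = 1: RHS = 11 is not a perfect cube.
  y = -1: RHS = -13 is not a perfect cube.
  y = 2: RHS = 95 is not a perfect cube.
  y = -2: RHS = -97 is not a perfect cube.
  y = 3: RHS = 323 is not a perfect cube.
  y = -3: RHS = -325 is not a perfect cube.
Continuing the search up to |y| = 30 finds no further solutions beyond those listed.
Collected solutions: (-1, 0).

Solutions (with |y| ≤ 30): (-1, 0).


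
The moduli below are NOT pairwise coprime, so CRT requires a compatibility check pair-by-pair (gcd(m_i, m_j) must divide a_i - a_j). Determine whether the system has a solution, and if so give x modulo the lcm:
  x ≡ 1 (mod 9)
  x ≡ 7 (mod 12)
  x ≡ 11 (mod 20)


Moduli 9, 12, 20 are not pairwise coprime, so CRT works modulo lcm(m_i) when all pairwise compatibility conditions hold.
Pairwise compatibility: gcd(m_i, m_j) must divide a_i - a_j for every pair.
Merge one congruence at a time:
  Start: x ≡ 1 (mod 9).
  Combine with x ≡ 7 (mod 12): gcd(9, 12) = 3; 7 - 1 = 6, which IS divisible by 3, so compatible.
    Write x = 1 + 9·t and substitute into x ≡ 7 (mod 12): 9·t ≡ 7 − 1 = 6 (mod 12).
    Divide the congruence (and modulus) by g = 3: 3·t ≡ 2 (mod 4).
    The inverse of 3 mod 4 is 3 (since 3·3 = 9 = 2·4 + 1), so t ≡ 3·2 = 6 ≡ 2 (mod 4).
    Then x = 1 + 9·2 = 19, valid modulo lcm(9, 12) = 36: x ≡ 19 (mod 36).
  Combine with x ≡ 11 (mod 20): gcd(36, 20) = 4; 11 - 19 = -8, which IS divisible by 4, so compatible.
    Write x = 19 + 36·t and substitute into x ≡ 11 (mod 20): 36·t ≡ 11 − 19 = -8 (mod 20).
    Divide the congruence (and modulus) by g = 4: 9·t ≡ -2 (mod 5).
    Reduce coefficients mod 5: 4·t ≡ 3 (mod 5).
    The inverse of 4 mod 5 is 4 (since 4·4 = 16 = 3·5 + 1), so t ≡ 4·3 = 12 ≡ 2 (mod 5).
    Then x = 19 + 36·2 = 91, valid modulo lcm(36, 20) = 180: x ≡ 91 (mod 180).
Verify: 91 mod 9 = 1, 91 mod 12 = 7, 91 mod 20 = 11.

x ≡ 91 (mod 180).


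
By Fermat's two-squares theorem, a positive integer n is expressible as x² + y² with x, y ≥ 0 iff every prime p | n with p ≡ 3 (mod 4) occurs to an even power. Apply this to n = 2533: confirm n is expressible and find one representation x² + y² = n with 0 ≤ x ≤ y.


Step 1: Factor n = 2533 = 17 · 149.
Step 2: Check the mod-4 condition on each prime factor: 17 ≡ 1 (mod 4), exponent 1; 149 ≡ 1 (mod 4), exponent 1.
All primes ≡ 3 (mod 4) appear to even exponent (or don't appear), so by the two-squares theorem n IS expressible as a sum of two squares.
Step 3: Build a representation. Here n = 17 · 149 is a product of primes ≡ 1 (mod 4). Each prime p ≡ 1 (mod 4) is itself a sum of two squares; find a² by testing p − a² for a perfect square:
  17: 17 − 1² = 16 = 4² ⇒ 17 = 1² + 4².
  149: 149 − 1² = 148, 149 − 2² = 145, 149 − 3² = 140, 149 − 4² = 133, 149 − 5² = 124, 149 − 6² = 113, 149 − 7² = 100 = 10² ⇒ 149 = 7² + 10².
  Combine using the Brahmagupta–Fibonacci identity (a² + b²)(c² + d²) = (ac − bd)² + (ad + bc)² = (ac + bd)² + (ad − bc)²:
  17 · 149 = 2533: from (1² + 4²)(7² + 10²), take (1·7 − 4·10, 1·10 + 4·7) = (7 − 40, 10 + 28) = (-33, 38); dropping signs (only squares matter) gives (33, 38); check 33² + 38² = 1089 + 1444 = 2533 ✓.
Step 4: Order so x ≤ y and verify: 33² + 38² = 1089 + 1444 = 2533 = n. ✓

n = 2533 = 33² + 38² (one valid representation with x ≤ y).


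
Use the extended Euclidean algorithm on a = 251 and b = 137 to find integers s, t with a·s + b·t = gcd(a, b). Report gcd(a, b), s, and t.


Euclidean algorithm on (251, 137) — divide until remainder is 0:
  251 = 1 · 137 + 114
  137 = 1 · 114 + 23
  114 = 4 · 23 + 22
  23 = 1 · 22 + 1
  22 = 22 · 1 + 0
gcd(251, 137) = 1.
Track Bezout coefficients alongside the remainders: start with r₀ = 251 = a·1 + b·0 (s = 1, t = 0) and r₁ = 137 = a·0 + b·1 (s = 0, t = 1); each new remainder r_{k+1} = r_{k-1} − q_k·r_k inherits s_{k+1} = s_{k-1} − q_k·s_k, t_{k+1} = t_{k-1} − q_k·t_k, so r_k = a·s_k + b·t_k at every step:
  q = 1: r = 114, s = 1 − 1·0 = 1, t = 0 − 1·1 = -1  (check: 251·1 + 137·(-1) = 114)
  q = 1: r = 23, s = 0 − 1·1 = -1, t = 1 − 1·(-1) = 2  (check: 251·(-1) + 137·2 = 23)
  q = 4: r = 22, s = 1 − 4·(-1) = 5, t = -1 − 4·2 = -9  (check: 251·5 + 137·(-9) = 22)
  q = 1: r = 1, s = -1 − 1·5 = -6, t = 2 − 1·(-9) = 11  (check: 251·(-6) + 137·11 = 1)
The row with r = 1 (the gcd) gives the Bezout coefficients s = -6, t = 11.
Result: 251 · (-6) + 137 · (11) = 1.

gcd(251, 137) = 1; s = -6, t = 11 (check: 251·(-6) + 137·11 = 1).


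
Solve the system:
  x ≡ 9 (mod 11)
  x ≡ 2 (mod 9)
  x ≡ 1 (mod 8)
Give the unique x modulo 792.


Moduli 11, 9, 8 are pairwise coprime; by CRT there is a unique solution modulo M = 11 · 9 · 8 = 792.
Solve pairwise, accumulating the modulus:
  Start with x ≡ 9 (mod 11).
  Combine with x ≡ 2 (mod 9): since gcd(11, 9) = 1, we get a unique residue mod 99.
    Write x = 9 + 11·t and substitute into x ≡ 2 (mod 9): 11·t ≡ 2 − 9 = -7 (mod 9).
    Reduce coefficients mod 9: 2·t ≡ 2 (mod 9).
    The inverse of 2 mod 9 is 5 (since 2·5 = 10 = 1·9 + 1), so t ≡ 5·2 = 10 ≡ 1 (mod 9).
    Then x = 9 + 11·1 = 20, valid modulo lcm(11, 9) = 99: x ≡ 20 (mod 99).
  Combine with x ≡ 1 (mod 8): since gcd(99, 8) = 1, we get a unique residue mod 792.
    Write x = 20 + 99·t and substitute into x ≡ 1 (mod 8): 99·t ≡ 1 − 20 = -19 (mod 8).
    Reduce coefficients mod 8: 3·t ≡ 5 (mod 8).
    The inverse of 3 mod 8 is 3 (since 3·3 = 9 = 1·8 + 1), so t ≡ 3·5 = 15 ≡ 7 (mod 8).
    Then x = 20 + 99·7 = 713, valid modulo lcm(99, 8) = 792: x ≡ 713 (mod 792).
Verify: 713 mod 11 = 9 ✓, 713 mod 9 = 2 ✓, 713 mod 8 = 1 ✓.

x ≡ 713 (mod 792).


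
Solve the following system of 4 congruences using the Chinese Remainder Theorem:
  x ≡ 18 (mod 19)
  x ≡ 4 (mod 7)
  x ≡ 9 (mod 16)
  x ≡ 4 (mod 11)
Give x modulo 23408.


Product of moduli M = 19 · 7 · 16 · 11 = 23408.
Merge one congruence at a time:
  Start: x ≡ 18 (mod 19).
  Combine with x ≡ 4 (mod 7); new modulus lcm = 133.
    Write x = 18 + 19·t and substitute into x ≡ 4 (mod 7): 19·t ≡ 4 − 18 = -14 (mod 7).
    Reduce coefficients mod 7: 5·t ≡ 0 (mod 7).
    The inverse of 5 mod 7 is 3 (since 5·3 = 15 = 2·7 + 1), so t ≡ 3·0 = 0 ≡ 0 (mod 7).
    Then x = 18 + 19·0 = 18, valid modulo lcm(19, 7) = 133: x ≡ 18 (mod 133).
  Combine with x ≡ 9 (mod 16); new modulus lcm = 2128.
    Write x = 18 + 133·t and substitute into x ≡ 9 (mod 16): 133·t ≡ 9 − 18 = -9 (mod 16).
    Reduce coefficients mod 16: 5·t ≡ 7 (mod 16).
    The inverse of 5 mod 16 is 13 (since 5·13 = 65 = 4·16 + 1), so t ≡ 13·7 = 91 ≡ 11 (mod 16).
    Then x = 18 + 133·11 = 1481, valid modulo lcm(133, 16) = 2128: x ≡ 1481 (mod 2128).
  Combine with x ≡ 4 (mod 11); new modulus lcm = 23408.
    Write x = 1481 + 2128·t and substitute into x ≡ 4 (mod 11): 2128·t ≡ 4 − 1481 = -1477 (mod 11).
    Reduce coefficients mod 11: 5·t ≡ 8 (mod 11).
    The inverse of 5 mod 11 is 9 (since 5·9 = 45 = 4·11 + 1), so t ≡ 9·8 = 72 ≡ 6 (mod 11).
    Then x = 1481 + 2128·6 = 14249, valid modulo lcm(2128, 11) = 23408: x ≡ 14249 (mod 23408).
Verify against each original: 14249 mod 19 = 18, 14249 mod 7 = 4, 14249 mod 16 = 9, 14249 mod 11 = 4.

x ≡ 14249 (mod 23408).


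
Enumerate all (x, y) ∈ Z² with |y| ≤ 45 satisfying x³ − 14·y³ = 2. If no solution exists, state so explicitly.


The equation is x³ - 14y³ = 2. For fixed y, x³ = 14·y³ + 2, so a solution requires the RHS to be a perfect cube.
Strategy: iterate y from -45 to 45, compute RHS = 14·y³ + 2, and check whether it is a (positive or negative) perfect cube.
Check small values of y:
  y = 0: RHS = 2 is not a perfect cube.
  y = 1: RHS = 16 is not a perfect cube.
  y = -1: RHS = -12 is not a perfect cube.
  y = 2: RHS = 114 is not a perfect cube.
  y = -2: RHS = -110 is not a perfect cube.
  y = 3: RHS = 380 is not a perfect cube.
  y = -3: RHS = -376 is not a perfect cube.
Continuing the search up to |y| = 45 finds no solutions either.
No (x, y) in the scanned range satisfies the equation.

No integer solutions with |y| ≤ 45.


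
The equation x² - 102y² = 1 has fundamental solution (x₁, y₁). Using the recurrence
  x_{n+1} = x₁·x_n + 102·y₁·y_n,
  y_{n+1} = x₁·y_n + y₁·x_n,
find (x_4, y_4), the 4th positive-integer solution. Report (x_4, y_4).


Step 1: Find the fundamental solution (x₁, y₁) of x² - 102y² = 1.
  Expand √102 as a continued fraction. a₀ = ⌊√102⌋ = 10; iterate m_{k+1} = d_k·a_k − m_k, d_{k+1} = (102 − m_{k+1}²)/d_k, a_{k+1} = ⌊(a₀ + m_{k+1})/d_{k+1}⌋ (starting m₀ = 0, d₀ = 1), with convergents p_k = a_k·p_{k-1} + p_{k-2}, q_k = a_k·q_{k-1} + q_{k-2} (p₋₁ = 1, q₋₁ = 0):
  k = 0: a₀ = 10; p₀/q₀ = 10/1; p₀² − 102·q₀² = 100 − 102 = -2.
  k = 1: m = 10, d = 2, a = ⌊(10 + 10)/2⌋ = 10; p/q = (10·10 + 1)/(10·1 + 0) = 101/10; p² − 102·q² = 10201 − 10200 = 1.
  The first convergent with p² − 102·q² = 1 gives the fundamental solution (x₁, y₁) = (101, 10).
Step 2: Apply the recurrence (x_{n+1}, y_{n+1}) = (x₁x_n + 102y₁y_n, x₁y_n + y₁x_n) repeatedly.
  From (x_1, y_1) = (101, 10): x_2 = 101·101 + 102·10·10 = 20401; y_2 = 101·10 + 10·101 = 2020.
  From (x_2, y_2) = (20401, 2020): x_3 = 101·20401 + 102·10·2020 = 4120901; y_3 = 101·2020 + 10·20401 = 408030.
  From (x_3, y_3) = (4120901, 408030): x_4 = 101·4120901 + 102·10·408030 = 832401601; y_4 = 101·408030 + 10·4120901 = 82420040.
Step 3: Verify x_4² - 102·y_4² = 692892425347363201 - 692892425347363200 = 1 (should be 1). ✓

(x_1, y_1) = (101, 10); (x_4, y_4) = (832401601, 82420040).


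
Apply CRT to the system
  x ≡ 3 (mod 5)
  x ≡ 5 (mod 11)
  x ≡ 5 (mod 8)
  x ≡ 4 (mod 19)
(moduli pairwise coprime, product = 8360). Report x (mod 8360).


Product of moduli M = 5 · 11 · 8 · 19 = 8360.
Merge one congruence at a time:
  Start: x ≡ 3 (mod 5).
  Combine with x ≡ 5 (mod 11); new modulus lcm = 55.
    Write x = 3 + 5·t and substitute into x ≡ 5 (mod 11): 5·t ≡ 5 − 3 = 2 (mod 11).
    The inverse of 5 mod 11 is 9 (since 5·9 = 45 = 4·11 + 1), so t ≡ 9·2 = 18 ≡ 7 (mod 11).
    Then x = 3 + 5·7 = 38, valid modulo lcm(5, 11) = 55: x ≡ 38 (mod 55).
  Combine with x ≡ 5 (mod 8); new modulus lcm = 440.
    Write x = 38 + 55·t and substitute into x ≡ 5 (mod 8): 55·t ≡ 5 − 38 = -33 (mod 8).
    Reduce coefficients mod 8: 7·t ≡ 7 (mod 8).
    The inverse of 7 mod 8 is 7 (since 7·7 = 49 = 6·8 + 1), so t ≡ 7·7 = 49 ≡ 1 (mod 8).
    Then x = 38 + 55·1 = 93, valid modulo lcm(55, 8) = 440: x ≡ 93 (mod 440).
  Combine with x ≡ 4 (mod 19); new modulus lcm = 8360.
    Write x = 93 + 440·t and substitute into x ≡ 4 (mod 19): 440·t ≡ 4 − 93 = -89 (mod 19).
    Reduce coefficients mod 19: 3·t ≡ 6 (mod 19).
    The inverse of 3 mod 19 is 13 (since 3·13 = 39 = 2·19 + 1), so t ≡ 13·6 = 78 ≡ 2 (mod 19).
    Then x = 93 + 440·2 = 973, valid modulo lcm(440, 19) = 8360: x ≡ 973 (mod 8360).
Verify against each original: 973 mod 5 = 3, 973 mod 11 = 5, 973 mod 8 = 5, 973 mod 19 = 4.

x ≡ 973 (mod 8360).


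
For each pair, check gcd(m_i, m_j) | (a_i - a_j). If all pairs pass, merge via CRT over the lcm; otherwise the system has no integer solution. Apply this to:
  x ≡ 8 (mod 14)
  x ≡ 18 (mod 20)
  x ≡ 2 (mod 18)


Moduli 14, 20, 18 are not pairwise coprime, so CRT works modulo lcm(m_i) when all pairwise compatibility conditions hold.
Pairwise compatibility: gcd(m_i, m_j) must divide a_i - a_j for every pair.
Merge one congruence at a time:
  Start: x ≡ 8 (mod 14).
  Combine with x ≡ 18 (mod 20): gcd(14, 20) = 2; 18 - 8 = 10, which IS divisible by 2, so compatible.
    Write x = 8 + 14·t and substitute into x ≡ 18 (mod 20): 14·t ≡ 18 − 8 = 10 (mod 20).
    Divide the congruence (and modulus) by g = 2: 7·t ≡ 5 (mod 10).
    The inverse of 7 mod 10 is 3 (since 7·3 = 21 = 2·10 + 1), so t ≡ 3·5 = 15 ≡ 5 (mod 10).
    Then x = 8 + 14·5 = 78, valid modulo lcm(14, 20) = 140: x ≡ 78 (mod 140).
  Combine with x ≡ 2 (mod 18): gcd(140, 18) = 2; 2 - 78 = -76, which IS divisible by 2, so compatible.
    Write x = 78 + 140·t and substitute into x ≡ 2 (mod 18): 140·t ≡ 2 − 78 = -76 (mod 18).
    Divide the congruence (and modulus) by g = 2: 70·t ≡ -38 (mod 9).
    Reduce coefficients mod 9: 7·t ≡ 7 (mod 9).
    The inverse of 7 mod 9 is 4 (since 7·4 = 28 = 3·9 + 1), so t ≡ 4·7 = 28 ≡ 1 (mod 9).
    Then x = 78 + 140·1 = 218, valid modulo lcm(140, 18) = 1260: x ≡ 218 (mod 1260).
Verify: 218 mod 14 = 8, 218 mod 20 = 18, 218 mod 18 = 2.

x ≡ 218 (mod 1260).


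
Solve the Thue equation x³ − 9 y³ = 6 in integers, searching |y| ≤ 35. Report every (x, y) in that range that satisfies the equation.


The equation is x³ - 9y³ = 6. For fixed y, x³ = 9·y³ + 6, so a solution requires the RHS to be a perfect cube.
Strategy: iterate y from -35 to 35, compute RHS = 9·y³ + 6, and check whether it is a (positive or negative) perfect cube.
Check small values of y:
  y = 0: RHS = 6 is not a perfect cube.
  y = 1: RHS = 15 is not a perfect cube.
  y = -1: RHS = -3 is not a perfect cube.
  y = 2: RHS = 78 is not a perfect cube.
  y = -2: RHS = -66 is not a perfect cube.
  y = 3: RHS = 249 is not a perfect cube.
  y = -3: RHS = -237 is not a perfect cube.
Continuing the search up to |y| = 35 finds no solutions either.
No (x, y) in the scanned range satisfies the equation.

No integer solutions with |y| ≤ 35.


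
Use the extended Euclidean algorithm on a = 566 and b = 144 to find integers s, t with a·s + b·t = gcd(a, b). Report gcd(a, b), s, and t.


Euclidean algorithm on (566, 144) — divide until remainder is 0:
  566 = 3 · 144 + 134
  144 = 1 · 134 + 10
  134 = 13 · 10 + 4
  10 = 2 · 4 + 2
  4 = 2 · 2 + 0
gcd(566, 144) = 2.
Track Bezout coefficients alongside the remainders: start with r₀ = 566 = a·1 + b·0 (s = 1, t = 0) and r₁ = 144 = a·0 + b·1 (s = 0, t = 1); each new remainder r_{k+1} = r_{k-1} − q_k·r_k inherits s_{k+1} = s_{k-1} − q_k·s_k, t_{k+1} = t_{k-1} − q_k·t_k, so r_k = a·s_k + b·t_k at every step:
  q = 3: r = 134, s = 1 − 3·0 = 1, t = 0 − 3·1 = -3  (check: 566·1 + 144·(-3) = 134)
  q = 1: r = 10, s = 0 − 1·1 = -1, t = 1 − 1·(-3) = 4  (check: 566·(-1) + 144·4 = 10)
  q = 13: r = 4, s = 1 − 13·(-1) = 14, t = -3 − 13·4 = -55  (check: 566·14 + 144·(-55) = 4)
  q = 2: r = 2, s = -1 − 2·14 = -29, t = 4 − 2·(-55) = 114  (check: 566·(-29) + 144·114 = 2)
The row with r = 2 (the gcd) gives the Bezout coefficients s = -29, t = 114.
Result: 566 · (-29) + 144 · (114) = 2.

gcd(566, 144) = 2; s = -29, t = 114 (check: 566·(-29) + 144·114 = 2).


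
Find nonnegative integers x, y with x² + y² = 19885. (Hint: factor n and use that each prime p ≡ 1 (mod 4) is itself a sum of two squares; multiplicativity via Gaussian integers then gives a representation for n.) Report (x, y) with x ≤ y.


Step 1: Factor n = 19885 = 5 · 41 · 97.
Step 2: Check the mod-4 condition on each prime factor: 5 ≡ 1 (mod 4), exponent 1; 41 ≡ 1 (mod 4), exponent 1; 97 ≡ 1 (mod 4), exponent 1.
All primes ≡ 3 (mod 4) appear to even exponent (or don't appear), so by the two-squares theorem n IS expressible as a sum of two squares.
Step 3: Build a representation. Here n = 5 · 41 · 97 is a product of primes ≡ 1 (mod 4). Each prime p ≡ 1 (mod 4) is itself a sum of two squares; find a² by testing p − a² for a perfect square:
  5: 5 − 1² = 4 = 2² ⇒ 5 = 1² + 2².
  41: 41 − 1² = 40, 41 − 2² = 37, 41 − 3² = 32, 41 − 4² = 25 = 5² ⇒ 41 = 4² + 5².
  97: 97 − 1² = 96, 97 − 2² = 93, 97 − 3² = 88, 97 − 4² = 81 = 9² ⇒ 97 = 4² + 9².
  Combine using the Brahmagupta–Fibonacci identity (a² + b²)(c² + d²) = (ac − bd)² + (ad + bc)² = (ac + bd)² + (ad − bc)²:
  5 · 41 = 205: from (1² + 2²)(4² + 5²), take (1·4 − 2·5, 1·5 + 2·4) = (4 − 10, 5 + 8) = (-6, 13); dropping signs (only squares matter) gives (6, 13); check 6² + 13² = 36 + 169 = 205 ✓.
  205 · 97 = 19885: from (6² + 13²)(4² + 9²), take (6·4 − 13·9, 6·9 + 13·4) = (24 − 117, 54 + 52) = (-93, 106); dropping signs (only squares matter) gives (93, 106); check 93² + 106² = 8649 + 11236 = 19885 ✓.
Step 4: Order so x ≤ y and verify: 93² + 106² = 8649 + 11236 = 19885 = n. ✓

n = 19885 = 93² + 106² (one valid representation with x ≤ y).


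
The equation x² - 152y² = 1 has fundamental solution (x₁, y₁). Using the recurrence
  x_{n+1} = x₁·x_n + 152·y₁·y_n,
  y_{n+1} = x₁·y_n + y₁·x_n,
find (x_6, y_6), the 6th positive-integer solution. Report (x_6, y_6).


Step 1: Find the fundamental solution (x₁, y₁) of x² - 152y² = 1.
  Expand √152 as a continued fraction. a₀ = ⌊√152⌋ = 12; iterate m_{k+1} = d_k·a_k − m_k, d_{k+1} = (152 − m_{k+1}²)/d_k, a_{k+1} = ⌊(a₀ + m_{k+1})/d_{k+1}⌋ (starting m₀ = 0, d₀ = 1), with convergents p_k = a_k·p_{k-1} + p_{k-2}, q_k = a_k·q_{k-1} + q_{k-2} (p₋₁ = 1, q₋₁ = 0):
  k = 0: a₀ = 12; p₀/q₀ = 12/1; p₀² − 152·q₀² = 144 − 152 = -8.
  k = 1: m = 12, d = 8, a = ⌊(12 + 12)/8⌋ = 3; p/q = (3·12 + 1)/(3·1 + 0) = 37/3; p² − 152·q² = 1369 − 1368 = 1.
  The first convergent with p² − 152·q² = 1 gives the fundamental solution (x₁, y₁) = (37, 3).
Step 2: Apply the recurrence (x_{n+1}, y_{n+1}) = (x₁x_n + 152y₁y_n, x₁y_n + y₁x_n) repeatedly.
  From (x_1, y_1) = (37, 3): x_2 = 37·37 + 152·3·3 = 2737; y_2 = 37·3 + 3·37 = 222.
  From (x_2, y_2) = (2737, 222): x_3 = 37·2737 + 152·3·222 = 202501; y_3 = 37·222 + 3·2737 = 16425.
  From (x_3, y_3) = (202501, 16425): x_4 = 37·202501 + 152·3·16425 = 14982337; y_4 = 37·16425 + 3·202501 = 1215228.
  From (x_4, y_4) = (14982337, 1215228): x_5 = 37·14982337 + 152·3·1215228 = 1108490437; y_5 = 37·1215228 + 3·14982337 = 89910447.
  From (x_5, y_5) = (1108490437, 89910447): x_6 = 37·1108490437 + 152·3·89910447 = 82013310001; y_6 = 37·89910447 + 3·1108490437 = 6652157850.
Step 3: Verify x_6² - 152·y_6² = 6726183017320126620001 - 6726183017320126620000 = 1 (should be 1). ✓

(x_1, y_1) = (37, 3); (x_6, y_6) = (82013310001, 6652157850).
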